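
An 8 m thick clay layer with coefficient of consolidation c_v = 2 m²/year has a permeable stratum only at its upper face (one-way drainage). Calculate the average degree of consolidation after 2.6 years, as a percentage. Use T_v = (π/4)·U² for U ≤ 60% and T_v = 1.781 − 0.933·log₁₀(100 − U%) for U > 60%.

Drainage path length: H_d = H = 8 m (single drainage).
T_v = c_v·t/H_d² = 2×2.6/8² = 0.08125.
T_v = 0.08125 corresponds to the U ≤ 60% branch:
U = √(4T_v/π) = 0.3216

U ≈ 32.2 %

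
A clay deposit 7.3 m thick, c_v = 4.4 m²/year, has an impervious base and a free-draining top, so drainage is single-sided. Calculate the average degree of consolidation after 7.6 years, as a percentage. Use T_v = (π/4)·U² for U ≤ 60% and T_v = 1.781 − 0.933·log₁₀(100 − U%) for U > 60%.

U ≈ 82.8 %

Drainage path length: H_d = H = 7.3 m (single drainage).
T_v = c_v·t/H_d² = 4.4×7.6/7.3² = 0.62751.
T_v = 0.62751 corresponds to the U > 60% branch:
U = 1 − 10^((1.781 − T_v)/0.933)/100 = 0.8277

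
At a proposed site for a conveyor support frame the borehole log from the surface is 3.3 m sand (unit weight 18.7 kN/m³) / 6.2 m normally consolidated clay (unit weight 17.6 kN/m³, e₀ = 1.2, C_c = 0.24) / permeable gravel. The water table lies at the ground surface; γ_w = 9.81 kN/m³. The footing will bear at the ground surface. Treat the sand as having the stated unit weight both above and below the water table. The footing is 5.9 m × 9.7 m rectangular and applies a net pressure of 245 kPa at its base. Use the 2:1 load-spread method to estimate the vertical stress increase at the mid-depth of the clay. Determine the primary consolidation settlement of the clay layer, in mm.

Mid-depth of clay below the ground surface: z = 3.3 + 6.2/2 = 6.4 m.
Total vertical stress at mid-clay: σ_v = 18.7×3.3 + 17.6×3.1 = 116.27 kPa.
Pore pressure: u = 9.81×(6.4 − 0) = 62.784 kPa.
Initial effective stress: σ'_0 = σ_v − u = 116.27 − 62.784 = 53.486 kPa.
Stress increase at mid-clay by the 2:1 spreading method:
Δσ = qBL/((B+z)(L+z)) = 245×5.9×9.7/((5.9+6.4)(9.7+6.4)) = 70.804 kPa
Final effective stress: σ'_f = σ'_0 + Δσ = 53.486 + 70.804 = 124.29 kPa.
Normally consolidated clay, so the full stress increment lies on the virgin compression line:
S_c = C_c·H/(1+e₀)·log₁₀(σ'_f/σ'_0) = 0.24×6.2/(1+1.2)×log₁₀(124.29/53.486)
    = 0.67636 × 0.3662 = 0.2477 m

S_c ≈ 248 mm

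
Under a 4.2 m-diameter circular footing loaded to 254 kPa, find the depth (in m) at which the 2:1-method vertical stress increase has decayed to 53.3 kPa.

2:1 spreading — at depth z the loaded area has grown by z in each plan dimension:
qD²/(D+z)² = Δσ_z ⇒ z = D(√(q/Δσ_z) − 1) = 4.2×(√(254/53.3) − 1) = 4.969 m

z ≈ 4.97 m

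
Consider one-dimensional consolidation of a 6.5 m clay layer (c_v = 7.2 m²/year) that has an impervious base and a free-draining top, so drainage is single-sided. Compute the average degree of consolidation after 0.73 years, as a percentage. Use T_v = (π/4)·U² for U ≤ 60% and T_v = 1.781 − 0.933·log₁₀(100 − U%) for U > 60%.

U ≈ 39.8 %

Drainage path length: H_d = H = 6.5 m (single drainage).
T_v = c_v·t/H_d² = 7.2×0.73/6.5² = 0.1244.
T_v = 0.1244 corresponds to the U ≤ 60% branch:
U = √(4T_v/π) = 0.398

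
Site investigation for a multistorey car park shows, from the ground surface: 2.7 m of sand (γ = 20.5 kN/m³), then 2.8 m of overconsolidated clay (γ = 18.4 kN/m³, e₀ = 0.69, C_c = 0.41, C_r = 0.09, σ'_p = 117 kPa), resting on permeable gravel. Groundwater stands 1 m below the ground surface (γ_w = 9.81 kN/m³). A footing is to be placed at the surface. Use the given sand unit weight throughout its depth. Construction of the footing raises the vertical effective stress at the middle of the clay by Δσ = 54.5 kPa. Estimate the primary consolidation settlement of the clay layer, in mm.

S_c ≈ 47.3 mm

Mid-depth of clay below the ground surface: z = 2.7 + 2.8/2 = 4.1 m.
Total vertical stress at mid-clay: σ_v = 20.5×2.7 + 18.4×1.4 = 81.11 kPa.
Pore pressure: u = 9.81×(4.1 − 1) = 30.411 kPa.
Initial effective stress: σ'_0 = σ_v − u = 81.11 − 30.411 = 50.699 kPa.
Final effective stress: σ'_f = 50.699 + 54.5 = 105.2 kPa.
σ'_f = 105.2 ≤ σ'_p = 117 kPa, so the clay remains overconsolidated and only the recompression index applies:
S_c = C_r·H/(1+e₀)·log₁₀(σ'_f/σ'_0) = 0.09×2.8/1.69×log₁₀(105.2/50.699)
    = 0.14911 × 0.31702 = 0.04727 m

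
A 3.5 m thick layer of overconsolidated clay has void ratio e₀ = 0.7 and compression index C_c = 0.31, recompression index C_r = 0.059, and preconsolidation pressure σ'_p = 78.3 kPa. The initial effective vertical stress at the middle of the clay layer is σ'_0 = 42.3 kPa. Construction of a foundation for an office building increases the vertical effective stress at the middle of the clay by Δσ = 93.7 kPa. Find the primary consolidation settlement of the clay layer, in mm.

Final effective stress: σ'_f = 42.3 + 93.7 = 136 kPa.
σ'_f = 136 > σ'_p = 78.3 kPa, so the stress path crosses the preconsolidation pressure — recompression up to σ'_p, then virgin compression beyond:
S_c = H/(1+e₀)·[C_r·log₁₀(σ'_p/σ'_0) + C_c·log₁₀(σ'_f/σ'_p)]
    = 3.5/1.7 × [0.059×log₁₀(78.3/42.3) + 0.31×log₁₀(136/78.3)]
    = 2.0588 × [0.015778 + 0.074331] = 0.1855 m

S_c ≈ 186 mm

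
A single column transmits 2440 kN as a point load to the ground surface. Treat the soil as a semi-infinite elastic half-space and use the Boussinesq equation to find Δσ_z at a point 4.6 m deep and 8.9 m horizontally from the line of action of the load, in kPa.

Δσ_z ≈ 1.12 kPa

Boussinesq vertical stress below a point load on an elastic half-space:
Δσ_z = 3P/(2πz²) · [1 + (r/z)²]^(−5/2)
r/z = 8.9/4.6 = 1.9348; [1+(r/z)²]^(−5/2) = 0.020407.
Δσ_z = 3×2440/(2π×4.6²) × 0.020407 = 55.057 × 0.020407 = 1.124 kPa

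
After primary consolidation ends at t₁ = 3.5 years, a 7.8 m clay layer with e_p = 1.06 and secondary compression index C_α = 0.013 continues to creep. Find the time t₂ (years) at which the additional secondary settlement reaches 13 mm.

S_s = C_α·H/(1+e_p)·log₁₀(t₂/t₁) ⇒ log₁₀(t₂/t₁) = S_s·(1+e_p)/(C_α·H).
log₁₀(t₂/t₁) = 0.013 × (1+1.06) / (0.013×7.8) = 0.2641
t₂ = t₁ × 10^0.2641 = 3.5 × 1.837 = 6.429 years

t₂ ≈ 6.43 years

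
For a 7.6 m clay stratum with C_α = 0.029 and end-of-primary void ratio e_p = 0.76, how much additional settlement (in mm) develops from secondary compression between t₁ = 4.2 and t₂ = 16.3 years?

S_s ≈ 73.8 mm

Secondary compression: S_s = C_α·H/(1+e_p)·log₁₀(t₂/t₁)
S_s = 0.029×7.6/(1+0.76)×log₁₀(16.3/4.2)
    = 0.1252 × 0.5889 = 0.07375 m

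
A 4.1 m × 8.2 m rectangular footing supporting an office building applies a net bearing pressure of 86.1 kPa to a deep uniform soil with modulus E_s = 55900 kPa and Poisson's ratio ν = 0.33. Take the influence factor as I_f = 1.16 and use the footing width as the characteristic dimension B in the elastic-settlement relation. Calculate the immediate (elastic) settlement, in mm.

Immediate (elastic) settlement: S_e = q·B·(1−ν²)/E_s · I_f.
S_e = 86.1 × 4.1 × (1 − 0.33²) / 55900 × 1.16
    = 86.1 × 4.1 × 0.8911 / 55900 × 1.16
    = 0.006528 m = 6.528 mm

S_e ≈ 6.53 mm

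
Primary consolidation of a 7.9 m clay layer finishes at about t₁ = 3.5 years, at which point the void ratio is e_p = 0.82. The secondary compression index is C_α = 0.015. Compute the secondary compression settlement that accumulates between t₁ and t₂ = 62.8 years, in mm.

S_s ≈ 81.6 mm

Secondary compression: S_s = C_α·H/(1+e_p)·log₁₀(t₂/t₁)
S_s = 0.015×7.9/(1+0.82)×log₁₀(62.8/3.5)
    = 0.06511 × 1.254 = 0.08164 m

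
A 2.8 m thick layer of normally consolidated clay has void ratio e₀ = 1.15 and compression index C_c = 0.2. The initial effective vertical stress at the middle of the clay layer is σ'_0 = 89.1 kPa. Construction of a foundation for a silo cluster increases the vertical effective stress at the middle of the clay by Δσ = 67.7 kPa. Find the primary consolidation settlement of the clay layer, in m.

S_c ≈ 0.0639 m

Final effective stress: σ'_f = σ'_0 + Δσ = 89.1 + 67.7 = 156.8 kPa.
Normally consolidated clay, so the full stress increment lies on the virgin compression line:
S_c = C_c·H/(1+e₀)·log₁₀(σ'_f/σ'_0) = 0.2×2.8/(1+1.15)×log₁₀(156.8/89.1)
    = 0.26047 × 0.24547 = 0.06394 m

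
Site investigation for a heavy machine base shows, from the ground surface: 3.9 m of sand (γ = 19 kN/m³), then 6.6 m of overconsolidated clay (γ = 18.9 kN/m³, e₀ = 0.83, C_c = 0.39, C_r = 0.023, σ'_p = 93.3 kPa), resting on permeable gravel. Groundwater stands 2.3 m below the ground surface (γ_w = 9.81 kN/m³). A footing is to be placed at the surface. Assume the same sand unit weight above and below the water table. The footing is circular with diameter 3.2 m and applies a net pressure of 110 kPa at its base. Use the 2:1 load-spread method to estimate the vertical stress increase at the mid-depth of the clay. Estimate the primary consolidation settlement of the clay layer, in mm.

S_c ≈ 37 mm

Mid-depth of clay below the ground surface: z = 3.9 + 6.6/2 = 7.2 m.
Total vertical stress at mid-clay: σ_v = 19×3.9 + 18.9×3.3 = 136.47 kPa.
Pore pressure: u = 9.81×(7.2 − 2.3) = 48.069 kPa.
Initial effective stress: σ'_0 = σ_v − u = 136.47 − 48.069 = 88.401 kPa.
Stress increase at mid-clay by the 2:1 spreading method:
Δσ ≈ qD²/(D+z)² = 110×3.2²/(3.2+7.2)² = 10.414 kPa
Final effective stress: σ'_f = 88.401 + 10.414 = 98.815 kPa.
σ'_f = 98.815 > σ'_p = 93.3 kPa, so the stress path crosses the preconsolidation pressure — recompression up to σ'_p, then virgin compression beyond:
S_c = H/(1+e₀)·[C_r·log₁₀(σ'_p/σ'_0) + C_c·log₁₀(σ'_f/σ'_p)]
    = 6.6/1.83 × [0.023×log₁₀(93.3/88.401) + 0.39×log₁₀(98.815/93.3)]
    = 3.6066 × [0.00053876 + 0.0097271] = 0.03702 m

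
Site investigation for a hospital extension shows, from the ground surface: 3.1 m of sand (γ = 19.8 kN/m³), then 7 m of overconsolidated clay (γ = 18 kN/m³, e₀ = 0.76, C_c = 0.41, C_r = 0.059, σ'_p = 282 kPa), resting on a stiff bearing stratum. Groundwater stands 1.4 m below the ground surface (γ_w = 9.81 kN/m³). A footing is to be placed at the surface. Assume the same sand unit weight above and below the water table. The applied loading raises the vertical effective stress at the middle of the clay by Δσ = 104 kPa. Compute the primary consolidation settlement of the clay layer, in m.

S_c ≈ 0.09 m

Mid-depth of clay below the ground surface: z = 3.1 + 7/2 = 6.6 m.
Total vertical stress at mid-clay: σ_v = 19.8×3.1 + 18×3.5 = 124.38 kPa.
Pore pressure: u = 9.81×(6.6 − 1.4) = 51.012 kPa.
Initial effective stress: σ'_0 = σ_v − u = 124.38 − 51.012 = 73.368 kPa.
Final effective stress: σ'_f = 73.368 + 104 = 177.37 kPa.
σ'_f = 177.37 ≤ σ'_p = 282 kPa, so the clay remains overconsolidated and only the recompression index applies:
S_c = C_r·H/(1+e₀)·log₁₀(σ'_f/σ'_0) = 0.059×7/1.76×log₁₀(177.37/73.368)
    = 0.23466 × 0.38337 = 0.08996 m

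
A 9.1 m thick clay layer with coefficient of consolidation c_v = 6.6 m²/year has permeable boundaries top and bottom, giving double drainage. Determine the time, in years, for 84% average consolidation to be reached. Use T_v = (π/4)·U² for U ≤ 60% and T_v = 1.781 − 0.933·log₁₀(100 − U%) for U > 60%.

t ≈ 2.06 years

Drainage path length: H_d = H/2 = 4.55 m (double drainage).
U > 60%: T_v = 1.781 − 0.933·log₁₀(100 − 84) = 0.65756.
t = T_v·H_d²/c_v = 0.65756×4.55²/6.6 = 2.063 years.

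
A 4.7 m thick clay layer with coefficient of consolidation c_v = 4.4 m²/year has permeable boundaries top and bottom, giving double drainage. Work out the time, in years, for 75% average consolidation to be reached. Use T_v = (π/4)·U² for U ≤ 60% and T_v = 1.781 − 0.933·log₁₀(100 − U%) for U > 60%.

t ≈ 0.598 years

Drainage path length: H_d = H/2 = 2.35 m (double drainage).
U > 60%: T_v = 1.781 − 0.933·log₁₀(100 − 75) = 0.47672.
t = T_v·H_d²/c_v = 0.47672×2.35²/4.4 = 0.5983 years.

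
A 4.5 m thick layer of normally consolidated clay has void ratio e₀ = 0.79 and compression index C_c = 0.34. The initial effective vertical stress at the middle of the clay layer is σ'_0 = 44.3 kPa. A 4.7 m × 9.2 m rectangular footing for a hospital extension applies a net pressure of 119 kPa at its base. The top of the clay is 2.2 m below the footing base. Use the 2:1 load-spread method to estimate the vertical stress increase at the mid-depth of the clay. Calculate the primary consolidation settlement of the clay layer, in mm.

Mid-depth of clay below the footing base: z = 2.2 + 4.5/2 = 4.45 m.
Stress increase at mid-clay by the 2:1 spreading method:
Δσ = qBL/((B+z)(L+z)) = 119×4.7×9.2/((4.7+4.45)(9.2+4.45)) = 41.198 kPa
Final effective stress: σ'_f = σ'_0 + Δσ = 44.3 + 41.198 = 85.498 kPa.
Normally consolidated clay, so the full stress increment lies on the virgin compression line:
S_c = C_c·H/(1+e₀)·log₁₀(σ'_f/σ'_0) = 0.34×4.5/(1+0.79)×log₁₀(85.498/44.3)
    = 0.85475 × 0.28555 = 0.2441 m

S_c ≈ 244 mm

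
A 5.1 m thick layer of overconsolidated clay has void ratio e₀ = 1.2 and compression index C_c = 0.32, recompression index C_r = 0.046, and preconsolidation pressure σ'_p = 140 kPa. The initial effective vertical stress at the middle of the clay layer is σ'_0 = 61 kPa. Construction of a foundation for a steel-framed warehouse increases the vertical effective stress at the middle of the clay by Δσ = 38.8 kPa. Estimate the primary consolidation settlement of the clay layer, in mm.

S_c ≈ 22.8 mm

Final effective stress: σ'_f = 61 + 38.8 = 99.8 kPa.
σ'_f = 99.8 ≤ σ'_p = 140 kPa, so the clay remains overconsolidated and only the recompression index applies:
S_c = C_r·H/(1+e₀)·log₁₀(σ'_f/σ'_0) = 0.046×5.1/2.2×log₁₀(99.8/61)
    = 0.10664 × 0.2138 = 0.0228 m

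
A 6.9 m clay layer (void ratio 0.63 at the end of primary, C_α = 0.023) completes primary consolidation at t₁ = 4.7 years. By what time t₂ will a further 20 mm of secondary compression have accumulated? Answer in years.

S_s = C_α·H/(1+e_p)·log₁₀(t₂/t₁) ⇒ log₁₀(t₂/t₁) = S_s·(1+e_p)/(C_α·H).
log₁₀(t₂/t₁) = 0.02 × (1+0.63) / (0.023×6.9) = 0.2054
t₂ = t₁ × 10^0.2054 = 4.7 × 1.605 = 7.543 years

t₂ ≈ 7.54 years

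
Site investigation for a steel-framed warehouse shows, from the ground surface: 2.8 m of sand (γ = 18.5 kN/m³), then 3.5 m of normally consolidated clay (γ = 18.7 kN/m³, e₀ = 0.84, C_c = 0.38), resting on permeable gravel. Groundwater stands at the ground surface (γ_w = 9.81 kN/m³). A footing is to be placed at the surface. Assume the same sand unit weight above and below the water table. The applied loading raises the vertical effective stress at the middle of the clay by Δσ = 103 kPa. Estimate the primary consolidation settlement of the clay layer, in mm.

S_c ≈ 401 mm

Mid-depth of clay below the ground surface: z = 2.8 + 3.5/2 = 4.55 m.
Total vertical stress at mid-clay: σ_v = 18.5×2.8 + 18.7×1.75 = 84.525 kPa.
Pore pressure: u = 9.81×(4.55 − 0) = 44.636 kPa.
Initial effective stress: σ'_0 = σ_v − u = 84.525 − 44.636 = 39.889 kPa.
Final effective stress: σ'_f = σ'_0 + Δσ = 39.889 + 103 = 142.89 kPa.
Normally consolidated clay, so the full stress increment lies on the virgin compression line:
S_c = C_c·H/(1+e₀)·log₁₀(σ'_f/σ'_0) = 0.38×3.5/(1+0.84)×log₁₀(142.89/39.889)
    = 0.72283 × 0.55415 = 0.4006 m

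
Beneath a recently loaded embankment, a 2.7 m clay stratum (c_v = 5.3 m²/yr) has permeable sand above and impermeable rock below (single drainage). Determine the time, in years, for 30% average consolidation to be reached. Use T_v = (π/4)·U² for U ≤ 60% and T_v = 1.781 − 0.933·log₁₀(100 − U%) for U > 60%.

Drainage path length: H_d = H = 2.7 m (single drainage).
U ≤ 60%: T_v = (π/4)·U² = (π/4)×0.3² = 0.070686.
t = T_v·H_d²/c_v = 0.070686×2.7²/5.3 = 0.09723 years.

t ≈ 0.0972 years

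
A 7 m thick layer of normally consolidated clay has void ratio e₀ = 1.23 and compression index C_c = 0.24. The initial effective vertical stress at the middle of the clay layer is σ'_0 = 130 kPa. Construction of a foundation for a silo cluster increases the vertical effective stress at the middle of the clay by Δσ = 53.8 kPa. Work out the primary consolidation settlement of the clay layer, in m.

S_c ≈ 0.113 m

Final effective stress: σ'_f = σ'_0 + Δσ = 130 + 53.8 = 183.8 kPa.
Normally consolidated clay, so the full stress increment lies on the virgin compression line:
S_c = C_c·H/(1+e₀)·log₁₀(σ'_f/σ'_0) = 0.24×7/(1+1.23)×log₁₀(183.8/130)
    = 0.75336 × 0.1504 = 0.1133 m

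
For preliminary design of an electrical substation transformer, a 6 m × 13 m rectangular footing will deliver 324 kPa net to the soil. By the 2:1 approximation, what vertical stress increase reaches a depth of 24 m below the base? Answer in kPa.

By the 2:1 method the load spreads at 1 horizontal : 2 vertical, so at depth z the loaded area has grown by z in each plan dimension:
Δσ = qBL/((B+z)(L+z)) = 324×6×13/((6+24)(13+24)) = 22.768 kPa

Δσ_z ≈ 22.8 kPa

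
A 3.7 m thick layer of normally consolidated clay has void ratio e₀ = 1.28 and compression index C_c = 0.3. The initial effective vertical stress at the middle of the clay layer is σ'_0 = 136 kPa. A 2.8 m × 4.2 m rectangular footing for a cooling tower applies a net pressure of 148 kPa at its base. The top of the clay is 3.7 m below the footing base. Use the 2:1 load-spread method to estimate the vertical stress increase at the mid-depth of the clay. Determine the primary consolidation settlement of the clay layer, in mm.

S_c ≈ 30.9 mm

Mid-depth of clay below the footing base: z = 3.7 + 3.7/2 = 5.55 m.
Stress increase at mid-clay by the 2:1 spreading method:
Δσ = qBL/((B+z)(L+z)) = 148×2.8×4.2/((2.8+5.55)(4.2+5.55)) = 21.379 kPa
Final effective stress: σ'_f = σ'_0 + Δσ = 136 + 21.379 = 157.38 kPa.
Normally consolidated clay, so the full stress increment lies on the virgin compression line:
S_c = C_c·H/(1+e₀)·log₁₀(σ'_f/σ'_0) = 0.3×3.7/(1+1.28)×log₁₀(157.38/136)
    = 0.48684 × 0.063411 = 0.03087 m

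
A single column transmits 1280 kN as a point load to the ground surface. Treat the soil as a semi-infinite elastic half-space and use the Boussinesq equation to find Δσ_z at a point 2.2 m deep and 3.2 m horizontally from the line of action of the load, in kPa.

Boussinesq vertical stress below a point load on an elastic half-space:
Δσ_z = 3P/(2πz²) · [1 + (r/z)²]^(−5/2)
r/z = 3.2/2.2 = 1.4545; [1+(r/z)²]^(−5/2) = 0.058359.
Δσ_z = 3×1280/(2π×2.2²) × 0.058359 = 126.27 × 0.058359 = 7.369 kPa

Δσ_z ≈ 7.37 kPa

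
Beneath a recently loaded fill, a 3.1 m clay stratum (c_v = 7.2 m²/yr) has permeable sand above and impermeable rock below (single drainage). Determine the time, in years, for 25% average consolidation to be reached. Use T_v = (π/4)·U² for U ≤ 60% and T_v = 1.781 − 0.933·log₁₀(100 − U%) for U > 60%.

t ≈ 0.0655 years

Drainage path length: H_d = H = 3.1 m (single drainage).
U ≤ 60%: T_v = (π/4)·U² = (π/4)×0.25² = 0.049087.
t = T_v·H_d²/c_v = 0.049087×3.1²/7.2 = 0.06552 years.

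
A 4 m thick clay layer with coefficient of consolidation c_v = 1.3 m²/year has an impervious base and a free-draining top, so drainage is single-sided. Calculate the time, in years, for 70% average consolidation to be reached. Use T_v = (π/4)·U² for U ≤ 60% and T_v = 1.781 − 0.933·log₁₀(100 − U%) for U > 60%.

Drainage path length: H_d = H = 4 m (single drainage).
U > 60%: T_v = 1.781 − 0.933·log₁₀(100 − 70) = 0.40285.
t = T_v·H_d²/c_v = 0.40285×4²/1.3 = 4.958 years.

t ≈ 4.96 years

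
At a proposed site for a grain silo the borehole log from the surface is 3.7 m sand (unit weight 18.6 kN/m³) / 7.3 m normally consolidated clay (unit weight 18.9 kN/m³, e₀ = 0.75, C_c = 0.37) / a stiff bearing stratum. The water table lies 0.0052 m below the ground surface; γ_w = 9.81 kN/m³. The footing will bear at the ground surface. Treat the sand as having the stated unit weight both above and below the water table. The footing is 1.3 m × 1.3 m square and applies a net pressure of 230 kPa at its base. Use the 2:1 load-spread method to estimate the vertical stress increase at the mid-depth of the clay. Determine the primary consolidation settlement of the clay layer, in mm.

S_c ≈ 51 mm

Mid-depth of clay below the ground surface: z = 3.7 + 7.3/2 = 7.35 m.
Total vertical stress at mid-clay: σ_v = 18.6×3.7 + 18.9×3.65 = 137.81 kPa.
Pore pressure: u = 9.81×(7.35 − 0.0052) = 72.054 kPa.
Initial effective stress: σ'_0 = σ_v − u = 137.81 − 72.054 = 65.756 kPa.
Stress increase at mid-clay by the 2:1 spreading method:
Δσ = qBL/((B+z)(L+z)) = 230×1.3×1.3/((1.3+7.35)(1.3+7.35)) = 5.195 kPa
Final effective stress: σ'_f = σ'_0 + Δσ = 65.756 + 5.195 = 70.951 kPa.
Normally consolidated clay, so the full stress increment lies on the virgin compression line:
S_c = C_c·H/(1+e₀)·log₁₀(σ'_f/σ'_0) = 0.37×7.3/(1+0.75)×log₁₀(70.951/65.756)
    = 1.5434 × 0.033023 = 0.05097 m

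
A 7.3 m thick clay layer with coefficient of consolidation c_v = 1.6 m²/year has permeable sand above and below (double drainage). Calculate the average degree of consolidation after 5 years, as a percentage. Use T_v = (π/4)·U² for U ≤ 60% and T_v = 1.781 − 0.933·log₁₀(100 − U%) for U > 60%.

Drainage path length: H_d = H/2 = 3.65 m (double drainage).
T_v = c_v·t/H_d² = 1.6×5/3.65² = 0.60049.
T_v = 0.60049 corresponds to the U > 60% branch:
U = 1 − 10^((1.781 − T_v)/0.933)/100 = 0.8158

U ≈ 81.6 %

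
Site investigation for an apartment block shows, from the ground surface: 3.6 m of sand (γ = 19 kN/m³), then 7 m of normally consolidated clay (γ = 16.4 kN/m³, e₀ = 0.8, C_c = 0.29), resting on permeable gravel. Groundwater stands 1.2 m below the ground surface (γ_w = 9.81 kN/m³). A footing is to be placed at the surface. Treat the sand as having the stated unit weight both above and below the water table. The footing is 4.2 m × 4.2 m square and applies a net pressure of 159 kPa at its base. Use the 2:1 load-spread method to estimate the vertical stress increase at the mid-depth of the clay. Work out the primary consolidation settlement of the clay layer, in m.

S_c ≈ 0.137 m

Mid-depth of clay below the ground surface: z = 3.6 + 7/2 = 7.1 m.
Total vertical stress at mid-clay: σ_v = 19×3.6 + 16.4×3.5 = 125.8 kPa.
Pore pressure: u = 9.81×(7.1 − 1.2) = 57.879 kPa.
Initial effective stress: σ'_0 = σ_v − u = 125.8 − 57.879 = 67.921 kPa.
Stress increase at mid-clay by the 2:1 spreading method:
Δσ = qBL/((B+z)(L+z)) = 159×4.2×4.2/((4.2+7.1)(4.2+7.1)) = 21.965 kPa
Final effective stress: σ'_f = σ'_0 + Δσ = 67.921 + 21.965 = 89.886 kPa.
Normally consolidated clay, so the full stress increment lies on the virgin compression line:
S_c = C_c·H/(1+e₀)·log₁₀(σ'_f/σ'_0) = 0.29×7/(1+0.8)×log₁₀(89.886/67.921)
    = 1.1278 × 0.12169 = 0.1372 m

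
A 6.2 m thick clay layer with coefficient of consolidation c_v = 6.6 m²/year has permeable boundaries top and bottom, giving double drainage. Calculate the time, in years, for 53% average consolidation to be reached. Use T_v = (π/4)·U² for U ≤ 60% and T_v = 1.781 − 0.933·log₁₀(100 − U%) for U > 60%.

t ≈ 0.321 years

Drainage path length: H_d = H/2 = 3.1 m (double drainage).
U ≤ 60%: T_v = (π/4)·U² = (π/4)×0.53² = 0.22062.
t = T_v·H_d²/c_v = 0.22062×3.1²/6.6 = 0.3212 years.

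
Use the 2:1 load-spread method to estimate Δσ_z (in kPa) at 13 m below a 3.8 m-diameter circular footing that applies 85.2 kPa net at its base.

Δσ_z ≈ 4.36 kPa

By the 2:1 method the load spreads at 1 horizontal : 2 vertical, so at depth z the loaded area has grown by z in each plan dimension:
Δσ ≈ qD²/(D+z)² = 85.2×3.8²/(3.8+13)² = 4.359 kPa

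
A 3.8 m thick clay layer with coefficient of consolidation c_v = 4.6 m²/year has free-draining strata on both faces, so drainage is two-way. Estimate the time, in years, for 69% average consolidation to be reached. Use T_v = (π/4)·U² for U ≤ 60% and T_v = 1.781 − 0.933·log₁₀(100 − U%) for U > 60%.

Drainage path length: H_d = H/2 = 1.9 m (double drainage).
U > 60%: T_v = 1.781 − 0.933·log₁₀(100 − 69) = 0.38956.
t = T_v·H_d²/c_v = 0.38956×1.9²/4.6 = 0.3057 years.

t ≈ 0.306 years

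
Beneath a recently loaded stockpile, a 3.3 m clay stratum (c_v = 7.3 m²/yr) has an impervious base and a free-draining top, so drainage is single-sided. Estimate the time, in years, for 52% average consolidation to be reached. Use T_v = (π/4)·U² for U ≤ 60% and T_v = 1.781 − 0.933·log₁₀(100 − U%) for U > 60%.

Drainage path length: H_d = H = 3.3 m (single drainage).
U ≤ 60%: T_v = (π/4)·U² = (π/4)×0.52² = 0.21237.
t = T_v·H_d²/c_v = 0.21237×3.3²/7.3 = 0.3168 years.

t ≈ 0.317 years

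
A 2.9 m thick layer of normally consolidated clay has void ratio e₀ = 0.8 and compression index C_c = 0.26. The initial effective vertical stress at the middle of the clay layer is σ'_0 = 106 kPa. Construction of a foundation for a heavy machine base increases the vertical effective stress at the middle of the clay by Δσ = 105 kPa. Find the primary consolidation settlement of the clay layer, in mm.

S_c ≈ 125 mm

Final effective stress: σ'_f = σ'_0 + Δσ = 106 + 105 = 211 kPa.
Normally consolidated clay, so the full stress increment lies on the virgin compression line:
S_c = C_c·H/(1+e₀)·log₁₀(σ'_f/σ'_0) = 0.26×2.9/(1+0.8)×log₁₀(211/106)
    = 0.41889 × 0.29898 = 0.1252 m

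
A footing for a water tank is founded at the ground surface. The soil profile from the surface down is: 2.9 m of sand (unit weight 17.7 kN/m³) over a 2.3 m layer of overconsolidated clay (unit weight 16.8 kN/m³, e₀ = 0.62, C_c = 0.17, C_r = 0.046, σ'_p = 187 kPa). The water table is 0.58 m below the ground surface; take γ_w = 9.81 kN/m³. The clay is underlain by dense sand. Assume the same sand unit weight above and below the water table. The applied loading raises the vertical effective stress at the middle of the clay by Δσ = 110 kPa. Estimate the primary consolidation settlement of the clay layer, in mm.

Mid-depth of clay below the ground surface: z = 2.9 + 2.3/2 = 4.05 m.
Total vertical stress at mid-clay: σ_v = 17.7×2.9 + 16.8×1.15 = 70.65 kPa.
Pore pressure: u = 9.81×(4.05 − 0.58) = 34.041 kPa.
Initial effective stress: σ'_0 = σ_v − u = 70.65 − 34.041 = 36.609 kPa.
Final effective stress: σ'_f = 36.609 + 110 = 146.61 kPa.
σ'_f = 146.61 ≤ σ'_p = 187 kPa, so the clay remains overconsolidated and only the recompression index applies:
S_c = C_r·H/(1+e₀)·log₁₀(σ'_f/σ'_0) = 0.046×2.3/1.62×log₁₀(146.61/36.609)
    = 0.065311 × 0.60258 = 0.03935 m

S_c ≈ 39.4 mm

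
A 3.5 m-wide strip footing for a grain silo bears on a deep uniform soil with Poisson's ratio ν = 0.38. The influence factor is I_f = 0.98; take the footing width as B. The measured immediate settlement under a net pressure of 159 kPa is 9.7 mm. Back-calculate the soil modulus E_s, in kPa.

E_s ≈ 48100 kPa

S_e = q·B·(1−ν²)/E_s · I_f  ⇒  E_s = q·B·(1−ν²)·I_f / S_e.
E_s = 159 × 3.5 × 0.8556 × 0.98 / 0.0097 = 48110 kPa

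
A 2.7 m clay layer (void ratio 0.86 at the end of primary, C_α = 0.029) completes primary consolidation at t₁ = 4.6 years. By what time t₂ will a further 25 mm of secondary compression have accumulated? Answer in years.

S_s = C_α·H/(1+e_p)·log₁₀(t₂/t₁) ⇒ log₁₀(t₂/t₁) = S_s·(1+e_p)/(C_α·H).
log₁₀(t₂/t₁) = 0.025 × (1+0.86) / (0.029×2.7) = 0.5939
t₂ = t₁ × 10^0.5939 = 4.6 × 3.925 = 18.06 years

t₂ ≈ 18.1 years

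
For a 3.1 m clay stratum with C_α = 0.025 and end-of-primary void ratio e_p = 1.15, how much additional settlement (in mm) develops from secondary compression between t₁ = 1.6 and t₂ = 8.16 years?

Secondary compression: S_s = C_α·H/(1+e_p)·log₁₀(t₂/t₁)
S_s = 0.025×3.1/(1+1.15)×log₁₀(8.16/1.6)
    = 0.03605 × 0.7076 = 0.02551 m

S_s ≈ 25.5 mm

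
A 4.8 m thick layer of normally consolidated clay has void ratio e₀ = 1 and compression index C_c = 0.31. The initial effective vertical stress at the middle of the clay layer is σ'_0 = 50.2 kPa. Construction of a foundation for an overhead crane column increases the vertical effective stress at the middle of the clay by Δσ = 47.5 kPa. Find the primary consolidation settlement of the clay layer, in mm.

S_c ≈ 215 mm

Final effective stress: σ'_f = σ'_0 + Δσ = 50.2 + 47.5 = 97.7 kPa.
Normally consolidated clay, so the full stress increment lies on the virgin compression line:
S_c = C_c·H/(1+e₀)·log₁₀(σ'_f/σ'_0) = 0.31×4.8/(1+1)×log₁₀(97.7/50.2)
    = 0.744 × 0.28919 = 0.2152 m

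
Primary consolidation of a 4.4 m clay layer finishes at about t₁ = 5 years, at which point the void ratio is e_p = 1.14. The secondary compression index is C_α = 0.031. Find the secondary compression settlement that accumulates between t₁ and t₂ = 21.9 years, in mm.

S_s ≈ 40.9 mm

Secondary compression: S_s = C_α·H/(1+e_p)·log₁₀(t₂/t₁)
S_s = 0.031×4.4/(1+1.14)×log₁₀(21.9/5)
    = 0.06374 × 0.6415 = 0.04089 m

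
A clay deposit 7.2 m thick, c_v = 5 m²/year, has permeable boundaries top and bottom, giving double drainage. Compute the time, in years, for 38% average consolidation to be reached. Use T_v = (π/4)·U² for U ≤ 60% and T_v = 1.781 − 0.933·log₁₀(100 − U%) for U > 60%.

t ≈ 0.294 years

Drainage path length: H_d = H/2 = 3.6 m (double drainage).
U ≤ 60%: T_v = (π/4)·U² = (π/4)×0.38² = 0.11341.
t = T_v·H_d²/c_v = 0.11341×3.6²/5 = 0.294 years.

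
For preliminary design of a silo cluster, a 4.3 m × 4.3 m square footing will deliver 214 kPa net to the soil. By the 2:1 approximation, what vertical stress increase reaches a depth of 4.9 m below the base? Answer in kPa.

Δσ_z ≈ 46.7 kPa

By the 2:1 method the load spreads at 1 horizontal : 2 vertical, so at depth z the loaded area has grown by z in each plan dimension:
Δσ = qBL/((B+z)(L+z)) = 214×4.3×4.3/((4.3+4.9)(4.3+4.9)) = 46.749 kPa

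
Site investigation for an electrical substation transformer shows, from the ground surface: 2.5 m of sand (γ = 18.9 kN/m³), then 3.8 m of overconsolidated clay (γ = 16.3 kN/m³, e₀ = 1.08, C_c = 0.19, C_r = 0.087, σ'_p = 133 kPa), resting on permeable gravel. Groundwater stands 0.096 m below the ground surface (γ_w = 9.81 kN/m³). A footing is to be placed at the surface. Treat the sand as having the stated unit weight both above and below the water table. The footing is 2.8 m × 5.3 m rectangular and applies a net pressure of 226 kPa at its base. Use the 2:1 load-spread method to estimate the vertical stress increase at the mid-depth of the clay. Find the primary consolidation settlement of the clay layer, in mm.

Mid-depth of clay below the ground surface: z = 2.5 + 3.8/2 = 4.4 m.
Total vertical stress at mid-clay: σ_v = 18.9×2.5 + 16.3×1.9 = 78.22 kPa.
Pore pressure: u = 9.81×(4.4 − 0.096) = 42.222 kPa.
Initial effective stress: σ'_0 = σ_v − u = 78.22 − 42.222 = 35.998 kPa.
Stress increase at mid-clay by the 2:1 spreading method:
Δσ = qBL/((B+z)(L+z)) = 226×2.8×5.3/((2.8+4.4)(5.3+4.4)) = 48.022 kPa
Final effective stress: σ'_f = 35.998 + 48.022 = 84.02 kPa.
σ'_f = 84.02 ≤ σ'_p = 133 kPa, so the clay remains overconsolidated and only the recompression index applies:
S_c = C_r·H/(1+e₀)·log₁₀(σ'_f/σ'_0) = 0.087×3.8/2.08×log₁₀(84.02/35.998)
    = 0.15894 × 0.3681 = 0.05851 m

S_c ≈ 58.5 mm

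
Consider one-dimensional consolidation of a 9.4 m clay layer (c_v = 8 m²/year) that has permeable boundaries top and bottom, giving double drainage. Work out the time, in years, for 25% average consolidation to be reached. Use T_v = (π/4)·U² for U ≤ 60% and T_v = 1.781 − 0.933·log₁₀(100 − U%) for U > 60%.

Drainage path length: H_d = H/2 = 4.7 m (double drainage).
U ≤ 60%: T_v = (π/4)·U² = (π/4)×0.25² = 0.049087.
t = T_v·H_d²/c_v = 0.049087×4.7²/8 = 0.1355 years.

t ≈ 0.136 years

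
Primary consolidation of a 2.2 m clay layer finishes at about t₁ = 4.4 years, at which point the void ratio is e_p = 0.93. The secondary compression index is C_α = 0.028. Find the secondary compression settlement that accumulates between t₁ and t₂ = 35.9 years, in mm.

Secondary compression: S_s = C_α·H/(1+e_p)·log₁₀(t₂/t₁)
S_s = 0.028×2.2/(1+0.93)×log₁₀(35.9/4.4)
    = 0.03192 × 0.9116 = 0.0291 m

S_s ≈ 29.1 mm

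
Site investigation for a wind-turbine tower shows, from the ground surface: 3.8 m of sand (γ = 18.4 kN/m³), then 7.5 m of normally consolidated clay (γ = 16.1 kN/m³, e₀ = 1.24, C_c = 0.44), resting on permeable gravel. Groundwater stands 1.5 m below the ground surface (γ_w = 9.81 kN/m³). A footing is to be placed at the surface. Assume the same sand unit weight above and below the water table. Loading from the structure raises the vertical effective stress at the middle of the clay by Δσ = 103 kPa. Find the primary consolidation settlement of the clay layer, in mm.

S_c ≈ 574 mm

Mid-depth of clay below the ground surface: z = 3.8 + 7.5/2 = 7.55 m.
Total vertical stress at mid-clay: σ_v = 18.4×3.8 + 16.1×3.75 = 130.29 kPa.
Pore pressure: u = 9.81×(7.55 − 1.5) = 59.351 kPa.
Initial effective stress: σ'_0 = σ_v − u = 130.29 − 59.351 = 70.939 kPa.
Final effective stress: σ'_f = σ'_0 + Δσ = 70.939 + 103 = 173.94 kPa.
Normally consolidated clay, so the full stress increment lies on the virgin compression line:
S_c = C_c·H/(1+e₀)·log₁₀(σ'_f/σ'_0) = 0.44×7.5/(1+1.24)×log₁₀(173.94/70.939)
    = 1.4732 × 0.38951 = 0.5738 m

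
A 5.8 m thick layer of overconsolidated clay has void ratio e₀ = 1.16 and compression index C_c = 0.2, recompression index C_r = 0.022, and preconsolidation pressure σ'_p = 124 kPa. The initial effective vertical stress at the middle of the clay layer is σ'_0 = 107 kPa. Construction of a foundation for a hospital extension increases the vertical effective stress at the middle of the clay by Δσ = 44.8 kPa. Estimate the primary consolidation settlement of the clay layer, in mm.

Final effective stress: σ'_f = 107 + 44.8 = 151.8 kPa.
σ'_f = 151.8 > σ'_p = 124 kPa, so the stress path crosses the preconsolidation pressure — recompression up to σ'_p, then virgin compression beyond:
S_c = H/(1+e₀)·[C_r·log₁₀(σ'_p/σ'_0) + C_c·log₁₀(σ'_f/σ'_p)]
    = 5.8/2.16 × [0.022×log₁₀(124/107) + 0.2×log₁₀(151.8/124)]
    = 2.6852 × [0.0014088 + 0.01757] = 0.05096 m

S_c ≈ 51 mm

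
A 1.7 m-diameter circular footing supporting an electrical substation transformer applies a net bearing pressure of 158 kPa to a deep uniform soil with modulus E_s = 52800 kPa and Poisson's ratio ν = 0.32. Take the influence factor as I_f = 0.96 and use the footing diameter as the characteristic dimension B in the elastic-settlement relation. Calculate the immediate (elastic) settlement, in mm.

Immediate (elastic) settlement: S_e = q·B·(1−ν²)/E_s · I_f.
S_e = 158 × 1.7 × (1 − 0.32²) / 52800 × 0.96
    = 158 × 1.7 × 0.8976 / 52800 × 0.96
    = 0.004384 m = 4.384 mm

S_e ≈ 4.38 mm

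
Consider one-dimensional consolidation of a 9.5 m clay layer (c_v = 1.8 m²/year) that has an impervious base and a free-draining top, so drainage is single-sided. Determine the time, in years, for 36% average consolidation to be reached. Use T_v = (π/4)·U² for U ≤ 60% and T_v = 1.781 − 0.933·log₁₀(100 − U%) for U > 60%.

Drainage path length: H_d = H = 9.5 m (single drainage).
U ≤ 60%: T_v = (π/4)·U² = (π/4)×0.36² = 0.10179.
t = T_v·H_d²/c_v = 0.10179×9.5²/1.8 = 5.104 years.

t ≈ 5.1 years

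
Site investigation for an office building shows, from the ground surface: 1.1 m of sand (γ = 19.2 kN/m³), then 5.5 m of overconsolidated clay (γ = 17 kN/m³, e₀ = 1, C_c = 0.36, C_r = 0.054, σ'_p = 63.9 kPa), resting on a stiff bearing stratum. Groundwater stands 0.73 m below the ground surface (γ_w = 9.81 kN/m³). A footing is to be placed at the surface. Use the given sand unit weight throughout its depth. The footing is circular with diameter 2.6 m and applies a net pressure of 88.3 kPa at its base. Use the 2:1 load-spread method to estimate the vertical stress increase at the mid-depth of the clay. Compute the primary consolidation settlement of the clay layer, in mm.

S_c ≈ 21 mm

Mid-depth of clay below the ground surface: z = 1.1 + 5.5/2 = 3.85 m.
Total vertical stress at mid-clay: σ_v = 19.2×1.1 + 17×2.75 = 67.87 kPa.
Pore pressure: u = 9.81×(3.85 − 0.73) = 30.607 kPa.
Initial effective stress: σ'_0 = σ_v − u = 67.87 − 30.607 = 37.263 kPa.
Stress increase at mid-clay by the 2:1 spreading method:
Δσ ≈ qD²/(D+z)² = 88.3×2.6²/(2.6+3.85)² = 14.348 kPa
Final effective stress: σ'_f = 37.263 + 14.348 = 51.611 kPa.
σ'_f = 51.611 ≤ σ'_p = 63.9 kPa, so the clay remains overconsolidated and only the recompression index applies:
S_c = C_r·H/(1+e₀)·log₁₀(σ'_f/σ'_0) = 0.054×5.5/2×log₁₀(51.611/37.263)
    = 0.1485 × 0.14146 = 0.02101 m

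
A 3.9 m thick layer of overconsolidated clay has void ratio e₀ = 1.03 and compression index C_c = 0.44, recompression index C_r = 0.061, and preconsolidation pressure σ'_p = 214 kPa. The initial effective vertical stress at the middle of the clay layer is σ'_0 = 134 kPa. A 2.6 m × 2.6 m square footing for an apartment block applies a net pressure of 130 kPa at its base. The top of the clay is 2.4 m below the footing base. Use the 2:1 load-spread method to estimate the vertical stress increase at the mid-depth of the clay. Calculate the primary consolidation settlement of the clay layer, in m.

S_c ≈ 0.00648 m

Mid-depth of clay below the footing base: z = 2.4 + 3.9/2 = 4.35 m.
Stress increase at mid-clay by the 2:1 spreading method:
Δσ = qBL/((B+z)(L+z)) = 130×2.6×2.6/((2.6+4.35)(2.6+4.35)) = 18.194 kPa
Final effective stress: σ'_f = 134 + 18.194 = 152.19 kPa.
σ'_f = 152.19 ≤ σ'_p = 214 kPa, so the clay remains overconsolidated and only the recompression index applies:
S_c = C_r·H/(1+e₀)·log₁₀(σ'_f/σ'_0) = 0.061×3.9/2.03×log₁₀(152.19/134)
    = 0.11719 × 0.055281 = 0.006479 m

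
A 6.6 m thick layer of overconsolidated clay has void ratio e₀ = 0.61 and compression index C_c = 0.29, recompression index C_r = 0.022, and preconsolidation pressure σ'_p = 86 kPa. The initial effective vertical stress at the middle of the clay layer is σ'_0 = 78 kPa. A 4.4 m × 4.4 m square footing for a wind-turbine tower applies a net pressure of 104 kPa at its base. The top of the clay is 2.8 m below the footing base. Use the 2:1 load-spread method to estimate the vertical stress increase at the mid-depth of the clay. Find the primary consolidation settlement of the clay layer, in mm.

S_c ≈ 62 mm

Mid-depth of clay below the footing base: z = 2.8 + 6.6/2 = 6.1 m.
Stress increase at mid-clay by the 2:1 spreading method:
Δσ = qBL/((B+z)(L+z)) = 104×4.4×4.4/((4.4+6.1)(4.4+6.1)) = 18.262 kPa
Final effective stress: σ'_f = 78 + 18.262 = 96.262 kPa.
σ'_f = 96.262 > σ'_p = 86 kPa, so the stress path crosses the preconsolidation pressure — recompression up to σ'_p, then virgin compression beyond:
S_c = H/(1+e₀)·[C_r·log₁₀(σ'_p/σ'_0) + C_c·log₁₀(σ'_f/σ'_p)]
    = 6.6/1.61 × [0.022×log₁₀(86/78) + 0.29×log₁₀(96.262/86)]
    = 4.0994 × [0.00093288 + 0.014197] = 0.06202 m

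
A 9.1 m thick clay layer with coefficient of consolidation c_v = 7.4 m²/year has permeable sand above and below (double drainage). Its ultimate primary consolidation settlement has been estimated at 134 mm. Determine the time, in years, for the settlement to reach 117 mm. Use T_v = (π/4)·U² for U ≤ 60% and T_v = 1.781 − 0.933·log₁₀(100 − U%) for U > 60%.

Drainage path length: H_d = H/2 = 4.55 m (double drainage).
U = S(t)/S_ult = 117/134 = 0.8731.
U > 60%: T_v = 1.781 − 0.933·log₁₀(100 − 87.313) = 0.75158.
t = T_v·H_d²/c_v = 0.75158×4.55²/7.4 = 2.103 years.

t ≈ 2.1 years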